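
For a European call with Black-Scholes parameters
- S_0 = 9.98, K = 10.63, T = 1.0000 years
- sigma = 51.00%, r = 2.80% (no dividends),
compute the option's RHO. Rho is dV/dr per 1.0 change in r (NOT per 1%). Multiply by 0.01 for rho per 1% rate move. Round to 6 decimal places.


d1 = 0.1861821529; d2 = -0.3238178471
phi(d1) = 0.3920874293; exp(-qT) = 1.0000000000; exp(-rT) = 0.9723883668
N(d2) = 0.3730379718
Rho = K*T*exp(-rT)*N(d2) = 10.6300 * 1.0000 * 0.9723883668 * 0.3730379718 = 3.855903

Answer: Rho = 3.855903


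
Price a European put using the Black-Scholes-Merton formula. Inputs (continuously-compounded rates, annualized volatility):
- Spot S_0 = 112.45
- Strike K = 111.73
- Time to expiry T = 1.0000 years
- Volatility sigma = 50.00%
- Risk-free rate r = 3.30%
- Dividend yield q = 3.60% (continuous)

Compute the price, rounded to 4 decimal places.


Answer: Price = 21.1926

Derivation:
d1 = (ln(S/K) + (r - q + 0.5*sigma^2) * T) / (sigma * sqrt(T)) = 0.25684686
d2 = d1 - sigma * sqrt(T) = -0.24315314
exp(-rT) = 0.96753856; exp(-qT) = 0.96464029
P = K * exp(-rT) * N(-d2) - S_0 * exp(-qT) * N(-d1)
N(-d1) = 0.39864850; N(-d2) = 0.59605662
P = 111.7300 * 0.96753856 * 0.59605662 - 112.4500 * 0.96464029 * 0.39864850 = 21.1926


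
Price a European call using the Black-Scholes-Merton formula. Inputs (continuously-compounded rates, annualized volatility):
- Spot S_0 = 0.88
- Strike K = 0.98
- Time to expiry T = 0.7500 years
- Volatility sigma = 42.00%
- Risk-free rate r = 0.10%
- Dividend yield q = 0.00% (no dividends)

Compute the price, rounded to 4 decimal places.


Answer: Price = 0.0902

Derivation:
d1 = (ln(S/K) + (r - q + 0.5*sigma^2) * T) / (sigma * sqrt(T)) = -0.11198029
d2 = d1 - sigma * sqrt(T) = -0.47571095
exp(-rT) = 0.99925028; exp(-qT) = 1.00000000
C = S_0 * exp(-qT) * N(d1) - K * exp(-rT) * N(d2)
N(d1) = 0.45541952; N(d2) = 0.31714016
C = 0.8800 * 1.00000000 * 0.45541952 - 0.9800 * 0.99925028 * 0.31714016 = 0.0902


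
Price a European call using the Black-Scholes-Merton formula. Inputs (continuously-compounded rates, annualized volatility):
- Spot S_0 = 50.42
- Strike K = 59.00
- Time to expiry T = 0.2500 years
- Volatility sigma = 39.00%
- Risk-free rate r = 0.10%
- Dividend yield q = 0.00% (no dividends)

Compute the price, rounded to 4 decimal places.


Answer: Price = 1.2644

Derivation:
d1 = (ln(S/K) + (r - q + 0.5*sigma^2) * T) / (sigma * sqrt(T)) = -0.70711293
d2 = d1 - sigma * sqrt(T) = -0.90211293
exp(-rT) = 0.99975003; exp(-qT) = 1.00000000
C = S_0 * exp(-qT) * N(d1) - K * exp(-rT) * N(d2)
N(d1) = 0.23974815; N(d2) = 0.18349844
C = 50.4200 * 1.00000000 * 0.23974815 - 59.0000 * 0.99975003 * 0.18349844 = 1.2644


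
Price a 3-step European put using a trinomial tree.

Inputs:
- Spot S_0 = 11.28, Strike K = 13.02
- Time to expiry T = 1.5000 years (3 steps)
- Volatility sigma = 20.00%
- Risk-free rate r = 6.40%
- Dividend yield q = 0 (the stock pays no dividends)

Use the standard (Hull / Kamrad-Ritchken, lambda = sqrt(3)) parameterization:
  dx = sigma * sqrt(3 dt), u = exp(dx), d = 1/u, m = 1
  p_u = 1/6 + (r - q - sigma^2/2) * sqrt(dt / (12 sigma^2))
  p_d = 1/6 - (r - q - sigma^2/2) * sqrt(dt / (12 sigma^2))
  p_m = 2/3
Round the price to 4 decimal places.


dt = T/N = 0.500000; dx = sigma*sqrt(3*dt) = 0.244949
u = exp(dx) = 1.277556; d = 1/u = 0.782744
p_u = 0.211574, p_m = 0.666667, p_d = 0.121759
Discount per step: exp(-r*dt) = 0.968507
Stock lattice S(k, j) with j the centered position index:
  k=0: S(0,+0) = 11.2800
  k=1: S(1,-1) = 8.8294; S(1,+0) = 11.2800; S(1,+1) = 14.4108
  k=2: S(2,-2) = 6.9111; S(2,-1) = 8.8294; S(2,+0) = 11.2800; S(2,+1) = 14.4108; S(2,+2) = 18.4106
  k=3: S(3,-3) = 5.4096; S(3,-2) = 6.9111; S(3,-1) = 8.8294; S(3,+0) = 11.2800; S(3,+1) = 14.4108; S(3,+2) = 18.4106; S(3,+3) = 23.5206
Terminal payoffs V(N, j) = max(K - S_T, 0):
  V(3,-3) = 7.610350; V(3,-2) = 6.108869; V(3,-1) = 4.190642; V(3,+0) = 1.740000; V(3,+1) = 0.000000; V(3,+2) = 0.000000; V(3,+3) = 0.000000
Backward induction: V(k, j) = exp(-r*dt) * [p_u * V(k+1, j+1) + p_m * V(k+1, j) + p_d * V(k+1, j-1)]
  V(2,-2) = exp(-r*dt) * [p_u*4.190642 + p_m*6.108869 + p_d*7.610350] = 5.700476
  V(2,-1) = exp(-r*dt) * [p_u*1.740000 + p_m*4.190642 + p_d*6.108869] = 3.782708
  V(2,+0) = exp(-r*dt) * [p_u*0.000000 + p_m*1.740000 + p_d*4.190642] = 1.617648
  V(2,+1) = exp(-r*dt) * [p_u*0.000000 + p_m*0.000000 + p_d*1.740000] = 0.205189
  V(2,+2) = exp(-r*dt) * [p_u*0.000000 + p_m*0.000000 + p_d*0.000000] = 0.000000
  V(1,-1) = exp(-r*dt) * [p_u*1.617648 + p_m*3.782708 + p_d*5.700476] = 3.446086
  V(1,+0) = exp(-r*dt) * [p_u*0.205189 + p_m*1.617648 + p_d*3.782708] = 1.532589
  V(1,+1) = exp(-r*dt) * [p_u*0.000000 + p_m*0.205189 + p_d*1.617648] = 0.323245
  V(0,+0) = exp(-r*dt) * [p_u*0.323245 + p_m*1.532589 + p_d*3.446086] = 1.462163

Answer: Price = V(0,0) = 1.4622


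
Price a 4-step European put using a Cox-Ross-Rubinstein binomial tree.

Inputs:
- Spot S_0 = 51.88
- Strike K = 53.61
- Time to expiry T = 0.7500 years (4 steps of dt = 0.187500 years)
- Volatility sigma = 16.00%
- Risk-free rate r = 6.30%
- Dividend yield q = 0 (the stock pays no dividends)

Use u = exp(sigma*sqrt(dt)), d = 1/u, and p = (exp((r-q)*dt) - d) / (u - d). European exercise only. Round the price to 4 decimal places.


Answer: Price = V(0,0) = 2.5412

Derivation:
dt = T/N = 0.187500
u = exp(sigma*sqrt(dt)) = 1.071738; d = 1/u = 0.933063
p = (exp((r-q)*dt) - d) / (u - d) = 0.568373
Discount per step: exp(-r*dt) = 0.988257
Stock lattice S(k, i) with i counting down-moves:
  k=0: S(0,0) = 51.8800
  k=1: S(1,0) = 55.6018; S(1,1) = 48.4073
  k=2: S(2,0) = 59.5906; S(2,1) = 51.8800; S(2,2) = 45.1671
  k=3: S(3,0) = 63.8655; S(3,1) = 55.6018; S(3,2) = 48.4073; S(3,3) = 42.1438
  k=4: S(4,0) = 68.4471; S(4,1) = 59.5906; S(4,2) = 51.8800; S(4,3) = 45.1671; S(4,4) = 39.3228
Terminal payoffs V(N, i) = max(K - S_T, 0):
  V(4,0) = 0.000000; V(4,1) = 0.000000; V(4,2) = 1.730000; V(4,3) = 8.442884; V(4,4) = 14.287171
Backward induction: V(k, i) = exp(-r*dt) * [p * V(k+1, i) + (1-p) * V(k+1, i+1)].
  V(3,0) = exp(-r*dt) * [p*0.000000 + (1-p)*0.000000] = 0.000000
  V(3,1) = exp(-r*dt) * [p*0.000000 + (1-p)*1.730000] = 0.737947
  V(3,2) = exp(-r*dt) * [p*1.730000 + (1-p)*8.442884] = 4.573124
  V(3,3) = exp(-r*dt) * [p*8.442884 + (1-p)*14.287171] = 10.836671
  V(2,0) = exp(-r*dt) * [p*0.000000 + (1-p)*0.737947] = 0.314777
  V(2,1) = exp(-r*dt) * [p*0.737947 + (1-p)*4.573124] = 2.365209
  V(2,2) = exp(-r*dt) * [p*4.573124 + (1-p)*10.836671] = 7.191192
  V(1,0) = exp(-r*dt) * [p*0.314777 + (1-p)*2.365209] = 1.185710
  V(1,1) = exp(-r*dt) * [p*2.365209 + (1-p)*7.191192] = 4.395999
  V(0,0) = exp(-r*dt) * [p*1.185710 + (1-p)*4.395999] = 2.541163


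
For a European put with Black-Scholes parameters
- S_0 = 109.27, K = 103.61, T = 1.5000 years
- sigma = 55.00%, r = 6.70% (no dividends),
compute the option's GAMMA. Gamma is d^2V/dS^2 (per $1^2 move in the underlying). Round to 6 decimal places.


d1 = 0.5649607555; d2 = -0.1086489238
phi(d1) = 0.3400954856; exp(-qT) = 1.0000000000; exp(-rT) = 0.9043851124
Gamma = exp(-qT) * phi(d1) / (S * sigma * sqrt(T)) = 1.0000000000 * 0.3400954856 / (109.2700 * 0.5500 * 1.2247448714) = 0.004621

Answer: Gamma = 0.004621


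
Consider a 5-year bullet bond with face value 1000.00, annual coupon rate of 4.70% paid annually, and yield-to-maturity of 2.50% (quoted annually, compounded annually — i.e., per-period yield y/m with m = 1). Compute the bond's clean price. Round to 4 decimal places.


Coupon per period c = face * coupon_rate / m = 47.000000
Periods per year m = 1; per-period yield y/m = 0.025000
Number of cashflows N = 5
Cashflows (t years, CF_t, discount factor 1/(1+y/m)^(m*t), PV):
  t = 1.0000: CF_t = 47.000000, DF = 0.975610, PV = 45.853659
  t = 2.0000: CF_t = 47.000000, DF = 0.951814, PV = 44.735277
  t = 3.0000: CF_t = 47.000000, DF = 0.928599, PV = 43.644172
  t = 4.0000: CF_t = 47.000000, DF = 0.905951, PV = 42.579680
  t = 5.0000: CF_t = 1047.000000, DF = 0.883854, PV = 925.395439
Price P = sum_t PV_t = 1102.208227

Answer: Price = 1102.2082


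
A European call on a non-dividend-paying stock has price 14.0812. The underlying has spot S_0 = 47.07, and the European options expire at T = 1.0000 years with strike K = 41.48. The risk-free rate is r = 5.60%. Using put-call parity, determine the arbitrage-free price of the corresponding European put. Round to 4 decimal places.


Put-call parity: C - P = S_0 * exp(-qT) - K * exp(-rT).
S_0 * exp(-qT) = 47.0700 * 1.00000000 = 47.07000000
K * exp(-rT) = 41.4800 * 0.94553914 = 39.22096336
P = C - S*exp(-qT) + K*exp(-rT)
P = 14.0812 - 47.07000000 + 39.22096336 = 6.2322

Answer: Put price = 6.2322


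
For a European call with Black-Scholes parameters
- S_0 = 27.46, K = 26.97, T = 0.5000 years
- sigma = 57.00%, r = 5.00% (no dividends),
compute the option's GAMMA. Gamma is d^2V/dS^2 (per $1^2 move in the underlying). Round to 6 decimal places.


d1 = 0.3082247773; d2 = -0.0948260880
phi(d1) = 0.3804350587; exp(-qT) = 1.0000000000; exp(-rT) = 0.9753099120
Gamma = exp(-qT) * phi(d1) / (S * sigma * sqrt(T)) = 1.0000000000 * 0.3804350587 / (27.4600 * 0.5700 * 0.7071067812) = 0.034373

Answer: Gamma = 0.034373


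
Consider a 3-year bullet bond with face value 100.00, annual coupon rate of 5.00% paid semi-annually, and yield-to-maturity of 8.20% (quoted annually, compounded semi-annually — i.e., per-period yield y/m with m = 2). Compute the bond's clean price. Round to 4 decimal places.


Answer: Price = 91.6398

Derivation:
Coupon per period c = face * coupon_rate / m = 2.500000
Periods per year m = 2; per-period yield y/m = 0.041000
Number of cashflows N = 6
Cashflows (t years, CF_t, discount factor 1/(1+y/m)^(m*t), PV):
  t = 0.5000: CF_t = 2.500000, DF = 0.960615, PV = 2.401537
  t = 1.0000: CF_t = 2.500000, DF = 0.922781, PV = 2.306952
  t = 1.5000: CF_t = 2.500000, DF = 0.886437, PV = 2.216092
  t = 2.0000: CF_t = 2.500000, DF = 0.851524, PV = 2.128811
  t = 2.5000: CF_t = 2.500000, DF = 0.817987, PV = 2.044967
  t = 3.0000: CF_t = 102.500000, DF = 0.785770, PV = 80.541458
Price P = sum_t PV_t = 91.639818


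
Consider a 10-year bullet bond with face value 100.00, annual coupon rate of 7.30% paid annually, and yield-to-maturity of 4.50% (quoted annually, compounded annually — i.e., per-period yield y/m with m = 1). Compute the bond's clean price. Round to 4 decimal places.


Coupon per period c = face * coupon_rate / m = 7.300000
Periods per year m = 1; per-period yield y/m = 0.045000
Number of cashflows N = 10
Cashflows (t years, CF_t, discount factor 1/(1+y/m)^(m*t), PV):
  t = 1.0000: CF_t = 7.300000, DF = 0.956938, PV = 6.985646
  t = 2.0000: CF_t = 7.300000, DF = 0.915730, PV = 6.684829
  t = 3.0000: CF_t = 7.300000, DF = 0.876297, PV = 6.396965
  t = 4.0000: CF_t = 7.300000, DF = 0.838561, PV = 6.121498
  t = 5.0000: CF_t = 7.300000, DF = 0.802451, PV = 5.857893
  t = 6.0000: CF_t = 7.300000, DF = 0.767896, PV = 5.605639
  t = 7.0000: CF_t = 7.300000, DF = 0.734828, PV = 5.364248
  t = 8.0000: CF_t = 7.300000, DF = 0.703185, PV = 5.133251
  t = 9.0000: CF_t = 7.300000, DF = 0.672904, PV = 4.912202
  t = 10.0000: CF_t = 107.300000, DF = 0.643928, PV = 69.093440
Price P = sum_t PV_t = 122.155611

Answer: Price = 122.1556


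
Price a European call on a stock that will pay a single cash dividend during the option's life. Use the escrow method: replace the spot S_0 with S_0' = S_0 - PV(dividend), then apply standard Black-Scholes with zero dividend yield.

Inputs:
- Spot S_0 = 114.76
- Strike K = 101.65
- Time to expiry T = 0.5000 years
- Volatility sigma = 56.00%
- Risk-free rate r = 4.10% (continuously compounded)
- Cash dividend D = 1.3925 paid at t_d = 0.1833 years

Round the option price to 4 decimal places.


Answer: Price = 24.4827

Derivation:
PV(D) = D * exp(-r * t_d) = 1.3925 * 0.99251287 = 1.38207417
S_0' = S_0 - PV(D) = 114.7600 - 1.38207417 = 113.37792583
d1 = (ln(S_0'/K) + (r + sigma^2/2)*T) / (sigma*sqrt(T)) = 0.52550957
d2 = d1 - sigma*sqrt(T) = 0.12952978
exp(-rT) = 0.97970870
N(d1) = 0.70038550; N(d2) = 0.55153077
C = S_0' * N(d1) - K * exp(-rT) * N(d2) = 113.37792583 * 0.70038550 - 101.6500 * 0.97970870 * 0.55153077 = 24.4827


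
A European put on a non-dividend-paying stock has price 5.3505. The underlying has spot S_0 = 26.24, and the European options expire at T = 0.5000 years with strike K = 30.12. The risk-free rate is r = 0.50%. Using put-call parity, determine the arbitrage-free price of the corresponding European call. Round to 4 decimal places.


Answer: Call price = 1.5457

Derivation:
Put-call parity: C - P = S_0 * exp(-qT) - K * exp(-rT).
S_0 * exp(-qT) = 26.2400 * 1.00000000 = 26.24000000
K * exp(-rT) = 30.1200 * 0.99750312 = 30.04479405
C = P + S*exp(-qT) - K*exp(-rT)
C = 5.3505 + 26.24000000 - 30.04479405 = 1.5457


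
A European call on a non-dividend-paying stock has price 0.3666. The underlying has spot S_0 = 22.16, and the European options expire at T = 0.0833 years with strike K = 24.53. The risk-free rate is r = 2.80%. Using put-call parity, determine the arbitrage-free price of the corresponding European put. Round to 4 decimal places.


Answer: Put price = 2.6795

Derivation:
Put-call parity: C - P = S_0 * exp(-qT) - K * exp(-rT).
S_0 * exp(-qT) = 22.1600 * 1.00000000 = 22.16000000
K * exp(-rT) = 24.5300 * 0.99767032 = 24.47285290
P = C - S*exp(-qT) + K*exp(-rT)
P = 0.3666 - 22.16000000 + 24.47285290 = 2.6795


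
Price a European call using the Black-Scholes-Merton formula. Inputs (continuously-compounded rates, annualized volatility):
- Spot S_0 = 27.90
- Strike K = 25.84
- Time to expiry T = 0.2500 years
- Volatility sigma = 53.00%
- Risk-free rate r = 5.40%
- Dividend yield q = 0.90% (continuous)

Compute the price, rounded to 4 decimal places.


d1 = (ln(S/K) + (r - q + 0.5*sigma^2) * T) / (sigma * sqrt(T)) = 0.46439815
d2 = d1 - sigma * sqrt(T) = 0.19939815
exp(-rT) = 0.98659072; exp(-qT) = 0.99775253
C = S_0 * exp(-qT) * N(d1) - K * exp(-rT) * N(d2)
N(d1) = 0.67881874; N(d2) = 0.57902435
C = 27.9000 * 0.99775253 * 0.67881874 - 25.8400 * 0.98659072 * 0.57902435 = 4.1351

Answer: Price = 4.1351


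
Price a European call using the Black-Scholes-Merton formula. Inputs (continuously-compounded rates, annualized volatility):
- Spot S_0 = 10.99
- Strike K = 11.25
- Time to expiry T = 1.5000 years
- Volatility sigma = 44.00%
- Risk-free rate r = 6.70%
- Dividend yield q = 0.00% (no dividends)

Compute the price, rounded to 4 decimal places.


Answer: Price = 2.6780

Derivation:
d1 = (ln(S/K) + (r - q + 0.5*sigma^2) * T) / (sigma * sqrt(T)) = 0.41254907
d2 = d1 - sigma * sqrt(T) = -0.12633867
exp(-rT) = 0.90438511; exp(-qT) = 1.00000000
C = S_0 * exp(-qT) * N(d1) - K * exp(-rT) * N(d2)
N(d1) = 0.66003149; N(d2) = 0.44973192
C = 10.9900 * 1.00000000 * 0.66003149 - 11.2500 * 0.90438511 * 0.44973192 = 2.6780


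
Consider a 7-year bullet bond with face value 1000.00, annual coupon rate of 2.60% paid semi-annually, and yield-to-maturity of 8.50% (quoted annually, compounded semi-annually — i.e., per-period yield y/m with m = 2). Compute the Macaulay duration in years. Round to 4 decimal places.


Answer: Macaulay duration = 6.3014 years

Derivation:
Coupon per period c = face * coupon_rate / m = 13.000000
Periods per year m = 2; per-period yield y/m = 0.042500
Number of cashflows N = 14
Cashflows (t years, CF_t, discount factor 1/(1+y/m)^(m*t), PV):
  t = 0.5000: CF_t = 13.000000, DF = 0.959233, PV = 12.470024
  t = 1.0000: CF_t = 13.000000, DF = 0.920127, PV = 11.961654
  t = 1.5000: CF_t = 13.000000, DF = 0.882616, PV = 11.474008
  t = 2.0000: CF_t = 13.000000, DF = 0.846634, PV = 11.006243
  t = 2.5000: CF_t = 13.000000, DF = 0.812119, PV = 10.557547
  t = 3.0000: CF_t = 13.000000, DF = 0.779011, PV = 10.127144
  t = 3.5000: CF_t = 13.000000, DF = 0.747253, PV = 9.714286
  t = 4.0000: CF_t = 13.000000, DF = 0.716789, PV = 9.318260
  t = 4.5000: CF_t = 13.000000, DF = 0.687568, PV = 8.938379
  t = 5.0000: CF_t = 13.000000, DF = 0.659537, PV = 8.573985
  t = 5.5000: CF_t = 13.000000, DF = 0.632650, PV = 8.224446
  t = 6.0000: CF_t = 13.000000, DF = 0.606858, PV = 7.889157
  t = 6.5000: CF_t = 13.000000, DF = 0.582118, PV = 7.567537
  t = 7.0000: CF_t = 1013.000000, DF = 0.558387, PV = 565.645784
Price P = sum_t PV_t = 693.468454
Macaulay numerator sum_t t * PV_t:
  t * PV_t at t = 0.5000: 6.235012
  t * PV_t at t = 1.0000: 11.961654
  t * PV_t at t = 1.5000: 17.211013
  t * PV_t at t = 2.0000: 22.012486
  t * PV_t at t = 2.5000: 26.393868
  t * PV_t at t = 3.0000: 30.381431
  t * PV_t at t = 3.5000: 34.000003
  t * PV_t at t = 4.0000: 37.273042
  t * PV_t at t = 4.5000: 40.222707
  t * PV_t at t = 5.0000: 42.869925
  t * PV_t at t = 5.5000: 45.234453
  t * PV_t at t = 6.0000: 47.334941
  t * PV_t at t = 6.5000: 49.188987
  t * PV_t at t = 7.0000: 3959.520486
Macaulay duration D = (sum_t t * PV_t) / P = 4369.840007 / 693.468454 = 6.301426


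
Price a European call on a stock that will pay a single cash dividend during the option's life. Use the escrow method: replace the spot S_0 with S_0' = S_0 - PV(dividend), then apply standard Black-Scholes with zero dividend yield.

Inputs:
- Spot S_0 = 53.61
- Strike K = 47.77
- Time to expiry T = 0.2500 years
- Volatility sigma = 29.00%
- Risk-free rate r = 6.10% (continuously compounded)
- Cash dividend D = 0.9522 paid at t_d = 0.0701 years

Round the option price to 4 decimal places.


PV(D) = D * exp(-r * t_d) = 0.9522 * 0.99573303 = 0.94813699
S_0' = S_0 - PV(D) = 53.6100 - 0.94813699 = 52.66186301
d1 = (ln(S_0'/K) + (r + sigma^2/2)*T) / (sigma*sqrt(T)) = 0.85004279
d2 = d1 - sigma*sqrt(T) = 0.70504279
exp(-rT) = 0.98486569
N(d1) = 0.80234935; N(d2) = 0.75960820
C = S_0' * N(d1) - K * exp(-rT) * N(d2) = 52.66186301 * 0.80234935 - 47.7700 * 0.98486569 * 0.75960820 = 6.5159

Answer: Price = 6.5159


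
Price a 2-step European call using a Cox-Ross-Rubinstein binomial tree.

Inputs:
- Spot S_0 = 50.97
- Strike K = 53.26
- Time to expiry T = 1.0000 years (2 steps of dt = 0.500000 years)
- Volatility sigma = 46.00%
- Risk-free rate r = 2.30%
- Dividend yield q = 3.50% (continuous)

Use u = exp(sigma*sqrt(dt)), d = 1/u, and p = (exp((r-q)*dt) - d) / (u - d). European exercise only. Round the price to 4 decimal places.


Answer: Price = V(0,0) = 7.3112

Derivation:
dt = T/N = 0.500000
u = exp(sigma*sqrt(dt)) = 1.384403; d = 1/u = 0.722333
p = (exp((r-q)*dt) - d) / (u - d) = 0.410357
Discount per step: exp(-r*dt) = 0.988566
Stock lattice S(k, i) with i counting down-moves:
  k=0: S(0,0) = 50.9700
  k=1: S(1,0) = 70.5630; S(1,1) = 36.8173
  k=2: S(2,0) = 97.6877; S(2,1) = 50.9700; S(2,2) = 26.5944
Terminal payoffs V(N, i) = max(S_T - K, 0):
  V(2,0) = 44.427681; V(2,1) = 0.000000; V(2,2) = 0.000000
Backward induction: V(k, i) = exp(-r*dt) * [p * V(k+1, i) + (1-p) * V(k+1, i+1)].
  V(1,0) = exp(-r*dt) * [p*44.427681 + (1-p)*0.000000] = 18.022744
  V(1,1) = exp(-r*dt) * [p*0.000000 + (1-p)*0.000000] = 0.000000
  V(0,0) = exp(-r*dt) * [p*18.022744 + (1-p)*0.000000] = 7.311192


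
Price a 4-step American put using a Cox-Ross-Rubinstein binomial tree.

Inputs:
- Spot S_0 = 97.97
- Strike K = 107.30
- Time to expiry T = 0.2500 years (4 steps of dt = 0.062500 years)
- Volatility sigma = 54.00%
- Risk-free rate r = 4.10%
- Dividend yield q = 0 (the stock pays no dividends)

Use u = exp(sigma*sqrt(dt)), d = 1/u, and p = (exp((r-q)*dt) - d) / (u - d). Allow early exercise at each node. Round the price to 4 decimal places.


Answer: Price = V(0,0) = 16.2439

Derivation:
dt = T/N = 0.062500
u = exp(sigma*sqrt(dt)) = 1.144537; d = 1/u = 0.873716
p = (exp((r-q)*dt) - d) / (u - d) = 0.475775
Discount per step: exp(-r*dt) = 0.997441
Stock lattice S(k, i) with i counting down-moves:
  k=0: S(0,0) = 97.9700
  k=1: S(1,0) = 112.1303; S(1,1) = 85.5979
  k=2: S(2,0) = 128.3372; S(2,1) = 97.9700; S(2,2) = 74.7883
  k=3: S(3,0) = 146.8867; S(3,1) = 112.1303; S(3,2) = 85.5979; S(3,3) = 65.3437
  k=4: S(4,0) = 168.1172; S(4,1) = 128.3372; S(4,2) = 97.9700; S(4,3) = 74.7883; S(4,4) = 57.0918
Terminal payoffs V(N, i) = max(K - S_T, 0):
  V(4,0) = 0.000000; V(4,1) = 0.000000; V(4,2) = 9.330000; V(4,3) = 32.511711; V(4,4) = 50.208154
Backward induction: V(k, i) = exp(-r*dt) * [p * V(k+1, i) + (1-p) * V(k+1, i+1)]; then take max(V_cont, immediate exercise) for American.
  V(3,0) = exp(-r*dt) * [p*0.000000 + (1-p)*0.000000] = 0.000000; exercise = 0.000000; V(3,0) = max -> 0.000000
  V(3,1) = exp(-r*dt) * [p*0.000000 + (1-p)*9.330000] = 4.878500; exercise = 0.000000; V(3,1) = max -> 4.878500
  V(3,2) = exp(-r*dt) * [p*9.330000 + (1-p)*32.511711] = 21.427448; exercise = 21.702052; V(3,2) = max -> 21.702052
  V(3,3) = exp(-r*dt) * [p*32.511711 + (1-p)*50.208154] = 41.681678; exercise = 41.956282; V(3,3) = max -> 41.956282
  V(2,0) = exp(-r*dt) * [p*0.000000 + (1-p)*4.878500] = 2.550885; exercise = 0.000000; V(2,0) = max -> 2.550885
  V(2,1) = exp(-r*dt) * [p*4.878500 + (1-p)*21.702052] = 13.662766; exercise = 9.330000; V(2,1) = max -> 13.662766
  V(2,2) = exp(-r*dt) * [p*21.702052 + (1-p)*41.956282] = 32.237107; exercise = 32.511711; V(2,2) = max -> 32.511711
  V(1,0) = exp(-r*dt) * [p*2.550885 + (1-p)*13.662766] = 8.354572; exercise = 0.000000; V(1,0) = max -> 8.354572
  V(1,1) = exp(-r*dt) * [p*13.662766 + (1-p)*32.511711] = 23.483595; exercise = 21.702052; V(1,1) = max -> 23.483595
  V(0,0) = exp(-r*dt) * [p*8.354572 + (1-p)*23.483595] = 16.243902; exercise = 9.330000; V(0,0) = max -> 16.243902


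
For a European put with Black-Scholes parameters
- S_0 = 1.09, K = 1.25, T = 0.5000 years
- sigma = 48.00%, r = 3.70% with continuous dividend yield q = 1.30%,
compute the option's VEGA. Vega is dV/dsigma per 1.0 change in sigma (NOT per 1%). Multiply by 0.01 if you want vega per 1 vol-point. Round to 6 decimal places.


Answer: Vega = 0.299533

Derivation:
d1 = -0.1984785539; d2 = -0.5378898089
phi(d1) = 0.3911612494; exp(-qT) = 0.9935210793; exp(-rT) = 0.9816700746
Vega = S * exp(-qT) * phi(d1) * sqrt(T) = 1.0900 * 0.9935210793 * 0.3911612494 * 0.7071067812 = 0.299533


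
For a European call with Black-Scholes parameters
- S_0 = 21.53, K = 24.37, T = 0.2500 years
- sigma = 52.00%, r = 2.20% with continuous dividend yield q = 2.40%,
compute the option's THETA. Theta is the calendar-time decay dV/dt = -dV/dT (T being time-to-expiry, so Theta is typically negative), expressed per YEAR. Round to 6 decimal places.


Answer: Theta = -4.136025

Derivation:
d1 = -0.3484829087; d2 = -0.6084829087
phi(d1) = 0.3754392136; exp(-qT) = 0.9940179641; exp(-rT) = 0.9945150973
Theta = -S*exp(-qT)*phi(d1)*sigma/(2*sqrt(T)) - r*K*exp(-rT)*N(d2) + q*S*exp(-qT)*N(d1)
N(d1) = 0.3637387736; N(d2) = 0.2714336191; sqrt(T) = 0.5000000000
Term 1 = -21.5300 * 0.9940179641 * 0.3754392136 * 0.5200 / (2 * 0.5000000000) = -4.1781231641
Term 2 = -0.0220 * 24.3700 * 0.9945150973 * 0.2714336191 = -0.1447282223
Term 3 = 0.0240 * 21.5300 * 0.9940179641 * 0.3637387736 = 0.1868267689
Theta = -4.1781231641 + (-0.1447282223) + (0.1868267689) = -4.136025


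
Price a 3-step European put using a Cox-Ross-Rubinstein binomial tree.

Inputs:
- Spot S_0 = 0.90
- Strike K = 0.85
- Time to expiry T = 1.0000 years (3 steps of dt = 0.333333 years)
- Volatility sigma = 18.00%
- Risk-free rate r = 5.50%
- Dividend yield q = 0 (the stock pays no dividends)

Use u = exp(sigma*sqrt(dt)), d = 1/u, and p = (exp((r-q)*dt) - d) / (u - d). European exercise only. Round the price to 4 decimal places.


dt = T/N = 0.333333
u = exp(sigma*sqrt(dt)) = 1.109515; d = 1/u = 0.901295
p = (exp((r-q)*dt) - d) / (u - d) = 0.562902
Discount per step: exp(-r*dt) = 0.981834
Stock lattice S(k, i) with i counting down-moves:
  k=0: S(0,0) = 0.9000
  k=1: S(1,0) = 0.9986; S(1,1) = 0.8112
  k=2: S(2,0) = 1.1079; S(2,1) = 0.9000; S(2,2) = 0.7311
  k=3: S(3,0) = 1.2293; S(3,1) = 0.9986; S(3,2) = 0.8112; S(3,3) = 0.6589
Terminal payoffs V(N, i) = max(K - S_T, 0):
  V(3,0) = 0.000000; V(3,1) = 0.000000; V(3,2) = 0.038835; V(3,3) = 0.191065
Backward induction: V(k, i) = exp(-r*dt) * [p * V(k+1, i) + (1-p) * V(k+1, i+1)].
  V(2,0) = exp(-r*dt) * [p*0.000000 + (1-p)*0.000000] = 0.000000
  V(2,1) = exp(-r*dt) * [p*0.000000 + (1-p)*0.038835] = 0.016666
  V(2,2) = exp(-r*dt) * [p*0.038835 + (1-p)*0.191065] = 0.103460
  V(1,0) = exp(-r*dt) * [p*0.000000 + (1-p)*0.016666] = 0.007152
  V(1,1) = exp(-r*dt) * [p*0.016666 + (1-p)*0.103460] = 0.053612
  V(0,0) = exp(-r*dt) * [p*0.007152 + (1-p)*0.053612] = 0.026961

Answer: Price = V(0,0) = 0.0270


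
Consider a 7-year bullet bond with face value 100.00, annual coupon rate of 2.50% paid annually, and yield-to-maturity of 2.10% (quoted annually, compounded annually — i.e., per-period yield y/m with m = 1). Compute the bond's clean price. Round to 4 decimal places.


Coupon per period c = face * coupon_rate / m = 2.500000
Periods per year m = 1; per-period yield y/m = 0.021000
Number of cashflows N = 7
Cashflows (t years, CF_t, discount factor 1/(1+y/m)^(m*t), PV):
  t = 1.0000: CF_t = 2.500000, DF = 0.979432, PV = 2.448580
  t = 2.0000: CF_t = 2.500000, DF = 0.959287, PV = 2.398217
  t = 3.0000: CF_t = 2.500000, DF = 0.939556, PV = 2.348891
  t = 4.0000: CF_t = 2.500000, DF = 0.920231, PV = 2.300578
  t = 5.0000: CF_t = 2.500000, DF = 0.901304, PV = 2.253260
  t = 6.0000: CF_t = 2.500000, DF = 0.882766, PV = 2.206915
  t = 7.0000: CF_t = 102.500000, DF = 0.864609, PV = 88.622433
Price P = sum_t PV_t = 102.578874

Answer: Price = 102.5789


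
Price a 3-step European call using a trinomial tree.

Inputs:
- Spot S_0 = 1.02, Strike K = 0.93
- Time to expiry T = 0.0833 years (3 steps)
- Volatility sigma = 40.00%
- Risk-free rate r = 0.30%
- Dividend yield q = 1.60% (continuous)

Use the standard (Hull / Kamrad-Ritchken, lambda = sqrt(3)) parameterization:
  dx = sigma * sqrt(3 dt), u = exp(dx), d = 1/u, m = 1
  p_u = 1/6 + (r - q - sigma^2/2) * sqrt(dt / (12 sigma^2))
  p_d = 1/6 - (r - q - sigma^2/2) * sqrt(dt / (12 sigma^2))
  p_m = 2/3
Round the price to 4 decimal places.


dt = T/N = 0.027767; dx = sigma*sqrt(3*dt) = 0.115447
u = exp(dx) = 1.122375; d = 1/u = 0.890968
p_u = 0.155483, p_m = 0.666667, p_d = 0.177851
Discount per step: exp(-r*dt) = 0.999917
Stock lattice S(k, j) with j the centered position index:
  k=0: S(0,+0) = 1.0200
  k=1: S(1,-1) = 0.9088; S(1,+0) = 1.0200; S(1,+1) = 1.1448
  k=2: S(2,-2) = 0.8097; S(2,-1) = 0.9088; S(2,+0) = 1.0200; S(2,+1) = 1.1448; S(2,+2) = 1.2849
  k=3: S(3,-3) = 0.7214; S(3,-2) = 0.8097; S(3,-1) = 0.9088; S(3,+0) = 1.0200; S(3,+1) = 1.1448; S(3,+2) = 1.2849; S(3,+3) = 1.4422
Terminal payoffs V(N, j) = max(S_T - K, 0):
  V(3,-3) = 0.000000; V(3,-2) = 0.000000; V(3,-1) = 0.000000; V(3,+0) = 0.090000; V(3,+1) = 0.214822; V(3,+2) = 0.354920; V(3,+3) = 0.512162
Backward induction: V(k, j) = exp(-r*dt) * [p_u * V(k+1, j+1) + p_m * V(k+1, j) + p_d * V(k+1, j-1)]
  V(2,-2) = exp(-r*dt) * [p_u*0.000000 + p_m*0.000000 + p_d*0.000000] = 0.000000
  V(2,-1) = exp(-r*dt) * [p_u*0.090000 + p_m*0.000000 + p_d*0.000000] = 0.013992
  V(2,+0) = exp(-r*dt) * [p_u*0.214822 + p_m*0.090000 + p_d*0.000000] = 0.093393
  V(2,+1) = exp(-r*dt) * [p_u*0.354920 + p_m*0.214822 + p_d*0.090000] = 0.214388
  V(2,+2) = exp(-r*dt) * [p_u*0.512162 + p_m*0.354920 + p_d*0.214822] = 0.354423
  V(1,-1) = exp(-r*dt) * [p_u*0.093393 + p_m*0.013992 + p_d*0.000000] = 0.023847
  V(1,+0) = exp(-r*dt) * [p_u*0.214388 + p_m*0.093393 + p_d*0.013992] = 0.098076
  V(1,+1) = exp(-r*dt) * [p_u*0.354423 + p_m*0.214388 + p_d*0.093393] = 0.214624
  V(0,+0) = exp(-r*dt) * [p_u*0.214624 + p_m*0.098076 + p_d*0.023847] = 0.102987

Answer: Price = V(0,0) = 0.1030


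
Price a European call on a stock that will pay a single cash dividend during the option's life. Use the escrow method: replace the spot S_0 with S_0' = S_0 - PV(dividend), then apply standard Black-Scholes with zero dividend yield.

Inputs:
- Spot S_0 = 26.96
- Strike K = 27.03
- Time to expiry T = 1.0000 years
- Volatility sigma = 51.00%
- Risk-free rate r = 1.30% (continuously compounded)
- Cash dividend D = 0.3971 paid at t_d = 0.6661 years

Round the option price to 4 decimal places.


PV(D) = D * exp(-r * t_d) = 0.3971 * 0.99137808 = 0.39367624
S_0' = S_0 - PV(D) = 26.9600 - 0.39367624 = 26.56632376
d1 = (ln(S_0'/K) + (r + sigma^2/2)*T) / (sigma*sqrt(T)) = 0.24656280
d2 = d1 - sigma*sqrt(T) = -0.26343720
exp(-rT) = 0.98708414
N(d1) = 0.59737670; N(d2) = 0.39610681
C = S_0' * N(d1) - K * exp(-rT) * N(d2) = 26.56632376 * 0.59737670 - 27.0300 * 0.98708414 * 0.39610681 = 5.3016

Answer: Price = 5.3016


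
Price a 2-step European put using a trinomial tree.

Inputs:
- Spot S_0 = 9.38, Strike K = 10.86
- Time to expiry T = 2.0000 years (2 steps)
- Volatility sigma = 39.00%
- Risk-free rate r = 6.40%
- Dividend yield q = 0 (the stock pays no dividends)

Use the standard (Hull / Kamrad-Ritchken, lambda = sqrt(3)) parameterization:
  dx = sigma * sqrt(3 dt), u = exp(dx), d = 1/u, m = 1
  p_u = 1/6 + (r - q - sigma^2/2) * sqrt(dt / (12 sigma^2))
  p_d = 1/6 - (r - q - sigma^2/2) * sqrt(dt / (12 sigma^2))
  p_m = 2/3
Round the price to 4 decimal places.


dt = T/N = 1.000000; dx = sigma*sqrt(3*dt) = 0.675500
u = exp(dx) = 1.965015; d = 1/u = 0.508902
p_u = 0.157747, p_m = 0.666667, p_d = 0.175586
Discount per step: exp(-r*dt) = 0.938005
Stock lattice S(k, j) with j the centered position index:
  k=0: S(0,+0) = 9.3800
  k=1: S(1,-1) = 4.7735; S(1,+0) = 9.3800; S(1,+1) = 18.4318
  k=2: S(2,-2) = 2.4292; S(2,-1) = 4.7735; S(2,+0) = 9.3800; S(2,+1) = 18.4318; S(2,+2) = 36.2188
Terminal payoffs V(N, j) = max(K - S_T, 0):
  V(2,-2) = 8.430756; V(2,-1) = 6.086499; V(2,+0) = 1.480000; V(2,+1) = 0.000000; V(2,+2) = 0.000000
Backward induction: V(k, j) = exp(-r*dt) * [p_u * V(k+1, j+1) + p_m * V(k+1, j) + p_d * V(k+1, j-1)]
  V(1,-1) = exp(-r*dt) * [p_u*1.480000 + p_m*6.086499 + p_d*8.430756] = 5.413653
  V(1,+0) = exp(-r*dt) * [p_u*0.000000 + p_m*1.480000 + p_d*6.086499] = 1.927948
  V(1,+1) = exp(-r*dt) * [p_u*0.000000 + p_m*0.000000 + p_d*1.480000] = 0.243757
  V(0,+0) = exp(-r*dt) * [p_u*0.243757 + p_m*1.927948 + p_d*5.413653] = 2.133316

Answer: Price = V(0,0) = 2.1333


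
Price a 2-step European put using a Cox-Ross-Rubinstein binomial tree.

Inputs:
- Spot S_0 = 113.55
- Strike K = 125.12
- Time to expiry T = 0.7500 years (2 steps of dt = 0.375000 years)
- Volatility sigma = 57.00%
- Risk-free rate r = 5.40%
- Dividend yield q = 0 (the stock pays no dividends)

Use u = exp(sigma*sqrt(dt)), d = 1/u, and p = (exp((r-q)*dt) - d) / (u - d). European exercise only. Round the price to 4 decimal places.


Answer: Price = V(0,0) = 25.9768

Derivation:
dt = T/N = 0.375000
u = exp(sigma*sqrt(dt)) = 1.417723; d = 1/u = 0.705356
p = (exp((r-q)*dt) - d) / (u - d) = 0.442328
Discount per step: exp(-r*dt) = 0.979954
Stock lattice S(k, i) with i counting down-moves:
  k=0: S(0,0) = 113.5500
  k=1: S(1,0) = 160.9825; S(1,1) = 80.0932
  k=2: S(2,0) = 228.2286; S(2,1) = 113.5500; S(2,2) = 56.4942
Terminal payoffs V(N, i) = max(K - S_T, 0):
  V(2,0) = 0.000000; V(2,1) = 11.570000; V(2,2) = 68.625760
Backward induction: V(k, i) = exp(-r*dt) * [p * V(k+1, i) + (1-p) * V(k+1, i+1)].
  V(1,0) = exp(-r*dt) * [p*0.000000 + (1-p)*11.570000] = 6.322916
  V(1,1) = exp(-r*dt) * [p*11.570000 + (1-p)*68.625760] = 42.518599
  V(0,0) = exp(-r*dt) * [p*6.322916 + (1-p)*42.518599] = 25.976828


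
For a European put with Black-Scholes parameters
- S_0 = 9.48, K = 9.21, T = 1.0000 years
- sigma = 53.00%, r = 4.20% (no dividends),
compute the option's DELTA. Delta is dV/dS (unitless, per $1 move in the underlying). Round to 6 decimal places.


d1 = 0.3987631434; d2 = -0.1312368566
phi(d1) = 0.3684521025; exp(-qT) = 1.0000000000; exp(-rT) = 0.9588697806
N(-d1) = 0.3450338683
Delta = -exp(-qT) * N(-d1) = -1.0000000000 * 0.3450338683 = -0.345034

Answer: Delta = -0.345034


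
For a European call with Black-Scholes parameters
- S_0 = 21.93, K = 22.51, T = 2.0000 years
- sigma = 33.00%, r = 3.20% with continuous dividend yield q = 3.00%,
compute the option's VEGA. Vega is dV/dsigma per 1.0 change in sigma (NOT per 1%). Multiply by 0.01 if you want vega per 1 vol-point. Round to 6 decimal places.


Answer: Vega = 11.452362

Derivation:
d1 = 0.1859817418; d2 = -0.2807087338
phi(d1) = 0.3921020516; exp(-qT) = 0.9417645336; exp(-rT) = 0.9380049995
Vega = S * exp(-qT) * phi(d1) * sqrt(T) = 21.9300 * 0.9417645336 * 0.3921020516 * 1.4142135624 = 11.452362


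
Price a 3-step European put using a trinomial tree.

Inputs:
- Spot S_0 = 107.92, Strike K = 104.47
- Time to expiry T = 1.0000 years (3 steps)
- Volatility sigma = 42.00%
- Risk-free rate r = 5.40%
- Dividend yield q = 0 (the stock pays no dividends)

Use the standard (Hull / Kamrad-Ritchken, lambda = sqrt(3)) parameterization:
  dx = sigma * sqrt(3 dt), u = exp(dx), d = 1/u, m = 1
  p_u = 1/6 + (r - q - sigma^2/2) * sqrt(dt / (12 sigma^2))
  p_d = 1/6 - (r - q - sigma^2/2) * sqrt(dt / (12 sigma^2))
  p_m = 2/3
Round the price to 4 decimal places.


Answer: Price = V(0,0) = 12.0884

Derivation:
dt = T/N = 0.333333; dx = sigma*sqrt(3*dt) = 0.420000
u = exp(dx) = 1.521962; d = 1/u = 0.657047
p_u = 0.153095, p_m = 0.666667, p_d = 0.180238
Discount per step: exp(-r*dt) = 0.982161
Stock lattice S(k, j) with j the centered position index:
  k=0: S(0,+0) = 107.9200
  k=1: S(1,-1) = 70.9085; S(1,+0) = 107.9200; S(1,+1) = 164.2501
  k=2: S(2,-2) = 46.5902; S(2,-1) = 70.9085; S(2,+0) = 107.9200; S(2,+1) = 164.2501; S(2,+2) = 249.9823
  k=3: S(3,-3) = 30.6119; S(3,-2) = 46.5902; S(3,-1) = 70.9085; S(3,+0) = 107.9200; S(3,+1) = 164.2501; S(3,+2) = 249.9823; S(3,+3) = 380.4635
Terminal payoffs V(N, j) = max(K - S_T, 0):
  V(3,-3) = 73.858057; V(3,-2) = 57.879800; V(3,-1) = 33.561507; V(3,+0) = 0.000000; V(3,+1) = 0.000000; V(3,+2) = 0.000000; V(3,+3) = 0.000000
Backward induction: V(k, j) = exp(-r*dt) * [p_u * V(k+1, j+1) + p_m * V(k+1, j) + p_d * V(k+1, j-1)]
  V(2,-2) = exp(-r*dt) * [p_u*33.561507 + p_m*57.879800 + p_d*73.858057] = 56.019201
  V(2,-1) = exp(-r*dt) * [p_u*0.000000 + p_m*33.561507 + p_d*57.879800] = 32.221249
  V(2,+0) = exp(-r*dt) * [p_u*0.000000 + p_m*0.000000 + p_d*33.561507] = 5.941153
  V(2,+1) = exp(-r*dt) * [p_u*0.000000 + p_m*0.000000 + p_d*0.000000] = 0.000000
  V(2,+2) = exp(-r*dt) * [p_u*0.000000 + p_m*0.000000 + p_d*0.000000] = 0.000000
  V(1,-1) = exp(-r*dt) * [p_u*5.941153 + p_m*32.221249 + p_d*56.019201] = 31.907651
  V(1,+0) = exp(-r*dt) * [p_u*0.000000 + p_m*5.941153 + p_d*32.221249] = 9.594010
  V(1,+1) = exp(-r*dt) * [p_u*0.000000 + p_m*0.000000 + p_d*5.941153] = 1.051720
  V(0,+0) = exp(-r*dt) * [p_u*1.051720 + p_m*9.594010 + p_d*31.907651] = 12.088432


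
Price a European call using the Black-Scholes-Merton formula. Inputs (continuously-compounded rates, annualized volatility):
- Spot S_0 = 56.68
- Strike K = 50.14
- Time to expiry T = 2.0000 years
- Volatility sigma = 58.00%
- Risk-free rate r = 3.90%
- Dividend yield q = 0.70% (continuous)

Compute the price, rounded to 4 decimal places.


Answer: Price = 21.4275

Derivation:
d1 = (ln(S/K) + (r - q + 0.5*sigma^2) * T) / (sigma * sqrt(T)) = 0.63761808
d2 = d1 - sigma * sqrt(T) = -0.18262578
exp(-rT) = 0.92496443; exp(-qT) = 0.98609754
C = S_0 * exp(-qT) * N(d1) - K * exp(-rT) * N(d2)
N(d1) = 0.73813884; N(d2) = 0.42754583
C = 56.6800 * 0.98609754 * 0.73813884 - 50.1400 * 0.92496443 * 0.42754583 = 21.4275


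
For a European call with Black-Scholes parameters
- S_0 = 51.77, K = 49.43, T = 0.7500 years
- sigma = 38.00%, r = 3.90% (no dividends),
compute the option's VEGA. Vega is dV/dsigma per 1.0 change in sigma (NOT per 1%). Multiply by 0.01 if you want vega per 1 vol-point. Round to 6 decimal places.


Answer: Vega = 16.550608

Derivation:
d1 = 0.3939756302; d2 = 0.0648859767
phi(d1) = 0.3691519497; exp(-qT) = 1.0000000000; exp(-rT) = 0.9711736407
Vega = S * exp(-qT) * phi(d1) * sqrt(T) = 51.7700 * 1.0000000000 * 0.3691519497 * 0.8660254038 = 16.550608


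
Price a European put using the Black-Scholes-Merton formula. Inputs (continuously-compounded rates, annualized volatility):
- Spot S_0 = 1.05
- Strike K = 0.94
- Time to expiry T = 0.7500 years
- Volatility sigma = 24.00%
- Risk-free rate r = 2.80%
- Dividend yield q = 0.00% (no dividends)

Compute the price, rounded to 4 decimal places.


d1 = (ln(S/K) + (r - q + 0.5*sigma^2) * T) / (sigma * sqrt(T)) = 0.73739931
d2 = d1 - sigma * sqrt(T) = 0.52955321
exp(-rT) = 0.97921896; exp(-qT) = 1.00000000
P = K * exp(-rT) * N(-d2) - S_0 * exp(-qT) * N(-d1)
N(-d1) = 0.23043978; N(-d2) = 0.29821087
P = 0.9400 * 0.97921896 * 0.29821087 - 1.0500 * 1.00000000 * 0.23043978 = 0.0325

Answer: Price = 0.0325


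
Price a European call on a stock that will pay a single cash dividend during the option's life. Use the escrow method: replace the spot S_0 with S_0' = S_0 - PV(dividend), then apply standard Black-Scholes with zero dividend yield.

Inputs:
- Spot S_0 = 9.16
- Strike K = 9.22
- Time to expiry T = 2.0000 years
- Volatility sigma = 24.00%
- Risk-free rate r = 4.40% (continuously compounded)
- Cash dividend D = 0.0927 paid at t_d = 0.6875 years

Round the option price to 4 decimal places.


Answer: Price = 1.5193

Derivation:
PV(D) = D * exp(-r * t_d) = 0.0927 * 0.97020295 = 0.08993781
S_0' = S_0 - PV(D) = 9.1600 - 0.08993781 = 9.07006219
d1 = (ln(S_0'/K) + (r + sigma^2/2)*T) / (sigma*sqrt(T)) = 0.38067118
d2 = d1 - sigma*sqrt(T) = 0.04125992
exp(-rT) = 0.91576088
N(d1) = 0.64827637; N(d2) = 0.51645566
C = S_0' * N(d1) - K * exp(-rT) * N(d2) = 9.07006219 * 0.64827637 - 9.2200 * 0.91576088 * 0.51645566 = 1.5193


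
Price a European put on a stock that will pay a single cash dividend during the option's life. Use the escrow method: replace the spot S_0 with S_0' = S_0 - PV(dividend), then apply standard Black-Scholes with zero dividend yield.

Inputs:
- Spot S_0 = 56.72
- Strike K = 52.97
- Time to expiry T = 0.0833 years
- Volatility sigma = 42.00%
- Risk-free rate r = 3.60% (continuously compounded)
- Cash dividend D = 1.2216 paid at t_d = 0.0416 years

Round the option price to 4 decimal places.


Answer: Price = 1.4892

Derivation:
PV(D) = D * exp(-r * t_d) = 1.2216 * 0.99850352 = 1.21977190
S_0' = S_0 - PV(D) = 56.7200 - 1.21977190 = 55.50022810
d1 = (ln(S_0'/K) + (r + sigma^2/2)*T) / (sigma*sqrt(T)) = 0.47028215
d2 = d1 - sigma*sqrt(T) = 0.34906284
exp(-rT) = 0.99700569
N(-d1) = 0.31907673; N(-d2) = 0.36352107
P = K * exp(-rT) * N(-d2) - S_0' * N(-d1) = 52.9700 * 0.99700569 * 0.36352107 - 55.50022810 * 0.31907673 = 1.4892


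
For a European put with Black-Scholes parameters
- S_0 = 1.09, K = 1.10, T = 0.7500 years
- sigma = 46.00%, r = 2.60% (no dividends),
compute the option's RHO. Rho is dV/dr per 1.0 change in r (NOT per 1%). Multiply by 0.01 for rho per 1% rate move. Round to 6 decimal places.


Answer: Rho = -0.460148

Derivation:
d1 = 0.2252105751; d2 = -0.1731611107
phi(d1) = 0.3889523507; exp(-qT) = 1.0000000000; exp(-rT) = 0.9806888952
N(-d2) = 0.5687376045
Rho = -K*T*exp(-rT)*N(-d2) = -1.1000 * 0.7500 * 0.9806888952 * 0.5687376045 = -0.460148


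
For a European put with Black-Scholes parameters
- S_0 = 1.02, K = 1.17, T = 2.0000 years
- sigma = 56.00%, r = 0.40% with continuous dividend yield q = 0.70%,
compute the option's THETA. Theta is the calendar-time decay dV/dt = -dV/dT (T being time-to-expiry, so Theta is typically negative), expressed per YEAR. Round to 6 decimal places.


d1 = 0.2151610759; d2 = -0.5767985191
phi(d1) = 0.3898139607; exp(-qT) = 0.9860975443; exp(-rT) = 0.9920319148
Theta = -S*exp(-qT)*phi(d1)*sigma/(2*sqrt(T)) + r*K*exp(-rT)*N(-d2) - q*S*exp(-qT)*N(-d1)
N(-d1) = 0.4148208686; N(-d2) = 0.7179622149; sqrt(T) = 1.4142135624
Term 1 = -1.0200 * 0.9860975443 * 0.3898139607 * 0.5600 / (2 * 1.4142135624) = -0.0776283707
Term 2 = 0.0040 * 1.1700 * 0.9920319148 * 0.7179622149 = 0.0033332899
Term 3 = -0.0070 * 1.0200 * 0.9860975443 * 0.4148208686 = -0.0029206444
Theta = -0.0776283707 + (0.0033332899) + (-0.0029206444) = -0.077216

Answer: Theta = -0.077216


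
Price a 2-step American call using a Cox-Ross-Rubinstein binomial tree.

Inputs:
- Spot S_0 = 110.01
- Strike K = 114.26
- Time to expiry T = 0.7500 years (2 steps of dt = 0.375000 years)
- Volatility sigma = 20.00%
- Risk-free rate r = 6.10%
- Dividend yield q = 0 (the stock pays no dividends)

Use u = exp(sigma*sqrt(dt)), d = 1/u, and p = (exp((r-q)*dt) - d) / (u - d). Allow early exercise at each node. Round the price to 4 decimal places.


dt = T/N = 0.375000
u = exp(sigma*sqrt(dt)) = 1.130290; d = 1/u = 0.884728
p = (exp((r-q)*dt) - d) / (u - d) = 0.563647
Discount per step: exp(-r*dt) = 0.977385
Stock lattice S(k, i) with i counting down-moves:
  k=0: S(0,0) = 110.0100
  k=1: S(1,0) = 124.3432; S(1,1) = 97.3290
  k=2: S(2,0) = 140.5439; S(2,1) = 110.0100; S(2,2) = 86.1097
Terminal payoffs V(N, i) = max(S_T - K, 0):
  V(2,0) = 26.283949; V(2,1) = 0.000000; V(2,2) = 0.000000
Backward induction: V(k, i) = exp(-r*dt) * [p * V(k+1, i) + (1-p) * V(k+1, i+1)]; then take max(V_cont, immediate exercise) for American.
  V(1,0) = exp(-r*dt) * [p*26.283949 + (1-p)*0.000000] = 14.479824; exercise = 10.083234; V(1,0) = max -> 14.479824
  V(1,1) = exp(-r*dt) * [p*0.000000 + (1-p)*0.000000] = 0.000000; exercise = 0.000000; V(1,1) = max -> 0.000000
  V(0,0) = exp(-r*dt) * [p*14.479824 + (1-p)*0.000000] = 7.976933; exercise = 0.000000; V(0,0) = max -> 7.976933

Answer: Price = V(0,0) = 7.9769
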